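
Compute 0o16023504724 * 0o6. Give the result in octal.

0o124165635370

Multiply each base-8 digit by 6, carrying:
  4×6 = 24 → write 0 carry 3
  2×6+3 = 15 → write 7 carry 1
  7×6+1 = 43 → write 3 carry 5
  4×6+5 = 29 → write 5 carry 3
  0×6+3 = 3 → write 3
  5×6 = 30 → write 6 carry 3
  3×6+3 = 21 → write 5 carry 2
  2×6+2 = 14 → write 6 carry 1
  0×6+1 = 1 → write 1
  6×6 = 36 → write 4 carry 4
  1×6+4 = 10 → write 2 carry 1
  remaining carry: 1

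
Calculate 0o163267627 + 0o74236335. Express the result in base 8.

Add column by column in base 8, right to left:
  7+5 = 4 carry 1
  2+3+1 = 6
  6+3 = 1 carry 1
  7+6+1 = 6 carry 1
  6+3+1 = 2 carry 1
  2+2+1 = 5
  3+4 = 7
  6+7 = 5 carry 1
  1+0+1 = 2

0o257526164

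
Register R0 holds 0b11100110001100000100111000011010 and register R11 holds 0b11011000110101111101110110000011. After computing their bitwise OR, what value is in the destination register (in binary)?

0b11111110111101111101111110011011

OR bit by bit (1 where either bit is 1):
  11100110001100000100111000011010
| 11011000110101111101110110000011
= 11111110111101111101111110011011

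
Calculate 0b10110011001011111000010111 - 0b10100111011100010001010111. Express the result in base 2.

Subtract column by column in base 2:
  1-1 → 0
  1-1 → 0
  1-1 → 0
  0-0 → 0
  1-1 → 0
  0-0 → 0
  0-1 → 1 (borrow)
  0-0-1 → 1 (borrow)
  0-0-1 → 1 (borrow)
  1-0-1 → 0
  1-1 → 0
  1-0 → 1
  1-0 → 1
  1-0 → 1
  0-1 → 1 (borrow)
  1-1-1 → 1 (borrow)
  0-1-1 → 0 (borrow)
  0-0-1 → 1 (borrow)
  1-1-1 → 1 (borrow)
  1-1-1 → 1 (borrow)
  0-1-1 → 0 (borrow)
  0-0-1 → 1 (borrow)
  1-0-1 → 0
  1-1 → 0
  0-0 → 0
  1-1 → 0

0b1011101111100111000000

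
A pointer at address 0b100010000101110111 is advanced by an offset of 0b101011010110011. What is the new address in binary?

0b100111100000101010

Add column by column in base 2, right to left:
  1+1 = 0 carry 1
  1+1+1 = 1 carry 1
  1+0+1 = 0 carry 1
  0+0+1 = 1
  1+1 = 0 carry 1
  1+1+1 = 1 carry 1
  1+0+1 = 0 carry 1
  0+1+1 = 0 carry 1
  1+0+1 = 0 carry 1
  0+1+1 = 0 carry 1
  0+1+1 = 0 carry 1
  0+0+1 = 1
  0+1 = 1
  1+0 = 1
  0+1 = 1
  0+0 = 0
  0+0 = 0
  1+0 = 1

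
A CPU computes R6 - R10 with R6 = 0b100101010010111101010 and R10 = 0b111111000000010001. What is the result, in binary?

0b11101011010111011001

Subtract column by column in base 2:
  0-1 → 1 (borrow)
  1-0-1 → 0
  0-0 → 0
  1-0 → 1
  0-1 → 1 (borrow)
  1-0-1 → 0
  1-0 → 1
  1-0 → 1
  1-0 → 1
  0-0 → 0
  1-0 → 1
  0-0 → 0
  0-1 → 1 (borrow)
  1-1-1 → 1 (borrow)
  0-1-1 → 0 (borrow)
  1-1-1 → 1 (borrow)
  0-1-1 → 0 (borrow)
  1-1-1 → 1 (borrow)
  0-0-1 → 1 (borrow)
  0-0-1 → 1 (borrow)
  1-0-1 → 0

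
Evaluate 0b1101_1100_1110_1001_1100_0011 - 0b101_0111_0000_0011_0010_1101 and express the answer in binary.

Subtract column by column in base 2:
  1-1 → 0
  1-0 → 1
  0-1 → 1 (borrow)
  0-1-1 → 0 (borrow)
  0-0-1 → 1 (borrow)
  0-1-1 → 0 (borrow)
  1-0-1 → 0
  1-0 → 1
  1-1 → 0
  0-1 → 1 (borrow)
  0-0-1 → 1 (borrow)
  1-0-1 → 0
  0-0 → 0
  1-0 → 1
  1-0 → 1
  1-0 → 1
  0-1 → 1 (borrow)
  0-1-1 → 0 (borrow)
  1-1-1 → 1 (borrow)
  1-0-1 → 0
  1-1 → 0
  0-0 → 0
  1-1 → 0
  1-0 → 1

0b100001011110011010010110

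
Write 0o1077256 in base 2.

Each octal digit is 3 bits: 1=001 0=000 7=111 7=111 2=010 5=101 6=110.

0b1000111111010101110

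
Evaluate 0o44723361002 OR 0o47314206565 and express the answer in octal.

OR each oct digit independently (no carries):
  4|4=4, 4|7=7, 7|3=7, 2|1=3, 3|4=7, 3|2=3, 6|0=6, 1|6=7, 0|5=5, 0|6=6, 2|5=7

0o47737367567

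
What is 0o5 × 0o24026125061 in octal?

Multiply each base-8 digit by 5, carrying:
  1×5 = 5 → write 5
  6×5 = 30 → write 6 carry 3
  0×5+3 = 3 → write 3
  5×5 = 25 → write 1 carry 3
  2×5+3 = 13 → write 5 carry 1
  1×5+1 = 6 → write 6
  6×5 = 30 → write 6 carry 3
  2×5+3 = 13 → write 5 carry 1
  0×5+1 = 1 → write 1
  4×5 = 20 → write 4 carry 2
  2×5+2 = 12 → write 4 carry 1
  remaining carry: 1

0o144156651365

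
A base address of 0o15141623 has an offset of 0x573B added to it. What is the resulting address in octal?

0o15215316

0x573B = 0o53473 in octal.
Add column by column in base 8, right to left:
  3+3 = 6
  2+7 = 1 carry 1
  6+4+1 = 3 carry 1
  1+3+1 = 5
  4+5 = 1 carry 1
  1+0+1 = 2
  5+0 = 5
  1+0 = 1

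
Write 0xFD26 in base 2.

Expand each hex digit to 4 bits: F=1111 D=1101 2=0010 6=0110.

0b1111110100100110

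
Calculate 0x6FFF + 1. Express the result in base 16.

0x7000

The trailing 3 digits are F (max in base 16), so adding 1 cascades: they roll to 0 and the next digit up increments.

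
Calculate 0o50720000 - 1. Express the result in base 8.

0o50717777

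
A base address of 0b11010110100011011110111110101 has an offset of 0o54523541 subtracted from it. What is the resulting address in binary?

0o54523541 = 0b101100101010011101100001 in binary.
Subtract column by column in base 2:
  1-1 → 0
  0-0 → 0
  1-0 → 1
  0-0 → 0
  1-0 → 1
  1-1 → 0
  1-1 → 0
  1-0 → 1
  1-1 → 0
  0-1 → 1 (borrow)
  1-1-1 → 1 (borrow)
  1-0-1 → 0
  1-0 → 1
  1-1 → 0
  0-0 → 0
  1-1 → 0
  1-0 → 1
  0-1 → 1 (borrow)
  0-0-1 → 1 (borrow)
  0-0-1 → 1 (borrow)
  1-1-1 → 1 (borrow)
  0-1-1 → 0 (borrow)
  1-0-1 → 0
  1-1 → 0
  0-0 → 0
  1-0 → 1
  0-0 → 0
  1-0 → 1
  1-0 → 1

0b11010000111110001011010010100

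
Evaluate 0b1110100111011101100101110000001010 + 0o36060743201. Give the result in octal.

0o223016421213

0b1110100111011101100101110000001010 = 0o164735456012 in octal.
Add column by column in base 8, right to left:
  2+1 = 3
  1+0 = 1
  0+2 = 2
  6+3 = 1 carry 1
  5+4+1 = 2 carry 1
  4+7+1 = 4 carry 1
  5+0+1 = 6
  3+6 = 1 carry 1
  7+0+1 = 0 carry 1
  4+6+1 = 3 carry 1
  6+3+1 = 2 carry 1
  1+0+1 = 2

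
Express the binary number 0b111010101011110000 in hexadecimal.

Group the bits into nibbles: 0011 1010 1010 1111 0000 → 3AAF0.

0x3AAF0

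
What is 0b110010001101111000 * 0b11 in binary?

0b10010110101001101000

Multiply each base-2 digit by 3, carrying:
  0×3 = 0 → write 0
  0×3 = 0 → write 0
  0×3 = 0 → write 0
  1×3 = 3 → write 1 carry 1
  1×3+1 = 4 → write 0 carry 2
  1×3+2 = 5 → write 1 carry 2
  1×3+2 = 5 → write 1 carry 2
  0×3+2 = 2 → write 0 carry 1
  1×3+1 = 4 → write 0 carry 2
  1×3+2 = 5 → write 1 carry 2
  0×3+2 = 2 → write 0 carry 1
  0×3+1 = 1 → write 1
  0×3 = 0 → write 0
  1×3 = 3 → write 1 carry 1
  0×3+1 = 1 → write 1
  0×3 = 0 → write 0
  1×3 = 3 → write 1 carry 1
  1×3+1 = 4 → write 0 carry 2
  remaining carry: 10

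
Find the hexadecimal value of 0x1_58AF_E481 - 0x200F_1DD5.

0x138A0C6AC

Subtract column by column in base 16:
  1-5 → C (borrow)
  8-D-1 → A (borrow)
  4-D-1 → 6 (borrow)
  E-1-1 → C
  F-F → 0
  A-0 → A
  8-0 → 8
  5-2 → 3
  1-0 → 1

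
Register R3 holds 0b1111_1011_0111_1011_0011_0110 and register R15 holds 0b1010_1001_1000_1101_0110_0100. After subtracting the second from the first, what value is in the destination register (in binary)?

0b10100011110110111010010

Subtract column by column in base 2:
  0-0 → 0
  1-0 → 1
  1-1 → 0
  0-0 → 0
  1-0 → 1
  1-1 → 0
  0-1 → 1 (borrow)
  0-0-1 → 1 (borrow)
  1-1-1 → 1 (borrow)
  1-0-1 → 0
  0-1 → 1 (borrow)
  1-1-1 → 1 (borrow)
  1-0-1 → 0
  1-0 → 1
  1-0 → 1
  0-1 → 1 (borrow)
  1-1-1 → 1 (borrow)
  1-0-1 → 0
  0-0 → 0
  1-1 → 0
  1-0 → 1
  1-1 → 0
  1-0 → 1
  1-1 → 0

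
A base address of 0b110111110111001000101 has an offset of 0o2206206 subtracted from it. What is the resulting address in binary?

0o2206206 = 0b10010000110010000110 in binary.
Subtract column by column in base 2:
  1-0 → 1
  0-1 → 1 (borrow)
  1-1-1 → 1 (borrow)
  0-0-1 → 1 (borrow)
  0-0-1 → 1 (borrow)
  0-0-1 → 1 (borrow)
  1-0-1 → 0
  0-1 → 1 (borrow)
  0-0-1 → 1 (borrow)
  1-0-1 → 0
  1-1 → 0
  1-1 → 0
  0-0 → 0
  1-0 → 1
  1-0 → 1
  1-0 → 1
  1-1 → 0
  1-0 → 1
  0-0 → 0
  1-1 → 0
  1-0 → 1

0b100101110000110111111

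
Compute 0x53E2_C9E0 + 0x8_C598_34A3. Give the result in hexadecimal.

0x9197AFE83

Add column by column in base 16, right to left:
  0+3 = 3
  E+A = 8 carry 1
  9+4+1 = E
  C+3 = F
  2+8 = A
  E+9 = 7 carry 1
  3+5+1 = 9
  5+C = 1 carry 1
  0+8+1 = 9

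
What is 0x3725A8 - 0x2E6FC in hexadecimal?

0x343EAC

Subtract column by column in base 16:
  8-C → C (borrow)
  A-F-1 → A (borrow)
  5-6-1 → E (borrow)
  2-E-1 → 3 (borrow)
  7-2-1 → 4
  3-0 → 3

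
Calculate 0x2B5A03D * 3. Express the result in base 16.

0x820E0B7

Multiply each base-16 digit by 3, carrying:
  D×3 = 39 → write 7 carry 2
  3×3+2 = 11 → write B
  0×3 = 0 → write 0
  A×3 = 30 → write E carry 1
  5×3+1 = 16 → write 0 carry 1
  B×3+1 = 34 → write 2 carry 2
  2×3+2 = 8 → write 8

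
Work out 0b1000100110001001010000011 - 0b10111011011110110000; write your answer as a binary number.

0b1000001110101101011010011

Subtract column by column in base 2:
  1-0 → 1
  1-0 → 1
  0-0 → 0
  0-0 → 0
  0-1 → 1 (borrow)
  0-1-1 → 0 (borrow)
  0-0-1 → 1 (borrow)
  1-1-1 → 1 (borrow)
  0-1-1 → 0 (borrow)
  1-1-1 → 1 (borrow)
  0-1-1 → 0 (borrow)
  0-0-1 → 1 (borrow)
  1-1-1 → 1 (borrow)
  0-1-1 → 0 (borrow)
  0-0-1 → 1 (borrow)
  0-1-1 → 0 (borrow)
  1-1-1 → 1 (borrow)
  1-1-1 → 1 (borrow)
  0-0-1 → 1 (borrow)
  0-1-1 → 0 (borrow)
  1-0-1 → 0
  0-0 → 0
  0-0 → 0
  0-0 → 0
  1-0 → 1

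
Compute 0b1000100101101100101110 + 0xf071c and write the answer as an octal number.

0b1000100101101100101110 = 0o10455456 in octal.
0xf071c = 0o3603434 in octal.
Add column by column in base 8, right to left:
  6+4 = 2 carry 1
  5+3+1 = 1 carry 1
  4+4+1 = 1 carry 1
  5+3+1 = 1 carry 1
  5+0+1 = 6
  4+6 = 2 carry 1
  0+3+1 = 4
  1+0 = 1

0o14261112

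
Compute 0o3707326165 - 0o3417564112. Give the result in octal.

0o267542053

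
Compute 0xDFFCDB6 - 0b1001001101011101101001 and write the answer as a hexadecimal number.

0xDDAF64D

0b1001001101011101101001 = 0x24D769 in hexadecimal.
Subtract column by column in base 16:
  6-9 → D (borrow)
  B-6-1 → 4
  D-7 → 6
  C-D → F (borrow)
  F-4-1 → A
  F-2 → D
  D-0 → D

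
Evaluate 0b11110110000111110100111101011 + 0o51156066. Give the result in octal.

0o3732143041

0b11110110000111110100111101011 = 0o3660764753 in octal.
Add column by column in base 8, right to left:
  3+6 = 1 carry 1
  5+6+1 = 4 carry 1
  7+0+1 = 0 carry 1
  4+6+1 = 3 carry 1
  6+5+1 = 4 carry 1
  7+1+1 = 1 carry 1
  0+1+1 = 2
  6+5 = 3 carry 1
  6+0+1 = 7
  3+0 = 3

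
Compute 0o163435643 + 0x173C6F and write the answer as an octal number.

0o171274022

0x173C6F = 0o5636157 in octal.
Add column by column in base 8, right to left:
  3+7 = 2 carry 1
  4+5+1 = 2 carry 1
  6+1+1 = 0 carry 1
  5+6+1 = 4 carry 1
  3+3+1 = 7
  4+6 = 2 carry 1
  3+5+1 = 1 carry 1
  6+0+1 = 7
  1+0 = 1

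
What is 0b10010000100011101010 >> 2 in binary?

Right shift by 2: drop the 2 least-significant bits.

0b100100001000111010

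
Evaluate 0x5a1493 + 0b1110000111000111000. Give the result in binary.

0x5a1493 = 0b10110100001010010010011 in binary.
Add column by column in base 2, right to left:
  1+0 = 1
  1+0 = 1
  0+0 = 0
  0+1 = 1
  1+1 = 0 carry 1
  0+1+1 = 0 carry 1
  0+0+1 = 1
  1+0 = 1
  0+0 = 0
  0+1 = 1
  1+1 = 0 carry 1
  0+1+1 = 0 carry 1
  1+0+1 = 0 carry 1
  0+0+1 = 1
  0+0 = 0
  0+0 = 0
  0+1 = 1
  1+1 = 0 carry 1
  0+1+1 = 0 carry 1
  1+0+1 = 0 carry 1
  1+0+1 = 0 carry 1
  0+0+1 = 1
  1+0 = 1

0b11000010010001011001011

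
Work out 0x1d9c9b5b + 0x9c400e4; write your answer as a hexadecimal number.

Add column by column in base 16, right to left:
  b+4 = f
  5+e = 3 carry 1
  b+0+1 = c
  9+0 = 9
  c+4 = 0 carry 1
  9+c+1 = 6 carry 1
  d+9+1 = 7 carry 1
  1+0+1 = 2

0x27609c3f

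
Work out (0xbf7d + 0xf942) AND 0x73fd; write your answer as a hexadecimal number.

Add column by column in base 16, right to left:
  d+2 = f
  7+4 = b
  f+9 = 8 carry 1
  b+f+1 = b carry 1
  final carry 1
Sum = 0x1b8bf; now AND with 0x73fd:
  1&0=0, b&7=3, 8&3=0, b&f=b, f&d=d

0x30bd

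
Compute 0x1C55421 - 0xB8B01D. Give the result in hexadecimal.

0x10CA404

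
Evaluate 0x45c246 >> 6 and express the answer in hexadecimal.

6 bits is not a whole number of base-16 digits; in binary: 10001011100001001000110 >> 6 = 10001011100001001.

0x11709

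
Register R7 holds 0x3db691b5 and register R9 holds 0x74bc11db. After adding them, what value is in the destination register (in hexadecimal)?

Add column by column in base 16, right to left:
  5+b = 0 carry 1
  b+d+1 = 9 carry 1
  1+1+1 = 3
  9+1 = a
  6+c = 2 carry 1
  b+b+1 = 7 carry 1
  d+4+1 = 2 carry 1
  3+7+1 = b

0xb272a390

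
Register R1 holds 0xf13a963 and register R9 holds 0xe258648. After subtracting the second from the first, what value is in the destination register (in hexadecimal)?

0xee231b

Subtract column by column in base 16:
  3-8 → b (borrow)
  6-4-1 → 1
  9-6 → 3
  a-8 → 2
  3-5 → e (borrow)
  1-2-1 → e (borrow)
  f-e-1 → 0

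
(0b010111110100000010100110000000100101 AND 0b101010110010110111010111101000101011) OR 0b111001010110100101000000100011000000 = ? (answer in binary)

0b010111110100000010100110000000100101 AND 0b101010110010110111010111101000101011 = 0b000010110000000010000110000000100001.
Then OR with 0b111001010110100101000000100011000000.

0b111011110110100111000110100011100001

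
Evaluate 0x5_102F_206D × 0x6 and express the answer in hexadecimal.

Multiply each base-16 digit by 6, carrying:
  D×6 = 78 → write E carry 4
  6×6+4 = 40 → write 8 carry 2
  0×6+2 = 2 → write 2
  2×6 = 12 → write C
  F×6 = 90 → write A carry 5
  2×6+5 = 17 → write 1 carry 1
  0×6+1 = 1 → write 1
  1×6 = 6 → write 6
  5×6 = 30 → write E carry 1
  remaining carry: 1

0x1E611AC28E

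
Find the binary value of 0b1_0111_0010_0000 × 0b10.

0b10111001000000

Multiply each base-2 digit by 2, carrying:
  0×2 = 0 → write 0
  0×2 = 0 → write 0
  0×2 = 0 → write 0
  0×2 = 0 → write 0
  0×2 = 0 → write 0
  1×2 = 2 → write 0 carry 1
  0×2+1 = 1 → write 1
  0×2 = 0 → write 0
  1×2 = 2 → write 0 carry 1
  1×2+1 = 3 → write 1 carry 1
  1×2+1 = 3 → write 1 carry 1
  0×2+1 = 1 → write 1
  1×2 = 2 → write 0 carry 1
  remaining carry: 1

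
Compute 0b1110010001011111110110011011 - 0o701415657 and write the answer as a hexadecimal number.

0x73FE1EC

0b1110010001011111110110011011 = 0xE45FD9B in hexadecimal.
0o701415657 = 0x7061BAF in hexadecimal.
Subtract column by column in base 16:
  B-F → C (borrow)
  9-A-1 → E (borrow)
  D-B-1 → 1
  F-1 → E
  5-6 → F (borrow)
  4-0-1 → 3
  E-7 → 7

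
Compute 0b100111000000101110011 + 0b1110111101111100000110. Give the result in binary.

0b10011110110000001111001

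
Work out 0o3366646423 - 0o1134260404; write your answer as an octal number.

0o2232366017

Subtract column by column in base 8:
  3-4 → 7 (borrow)
  2-0-1 → 1
  4-4 → 0
  6-0 → 6
  4-6 → 6 (borrow)
  6-2-1 → 3
  6-4 → 2
  6-3 → 3
  3-1 → 2
  3-1 → 2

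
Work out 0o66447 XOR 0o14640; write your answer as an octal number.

0o72207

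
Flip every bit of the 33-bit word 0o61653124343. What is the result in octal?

0o16124653434

Each oct digit d becomes 7−d:
  6→1, 1→6, 6→1, 5→2, 3→4, 1→6, 2→5, 4→3, 3→4, 4→3, 3→4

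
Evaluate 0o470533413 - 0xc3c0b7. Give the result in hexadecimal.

0o470533413 = 0x4e2b70b in hexadecimal.
Subtract column by column in base 16:
  b-7 → 4
  0-b → 5 (borrow)
  7-0-1 → 6
  b-c → f (borrow)
  2-3-1 → e (borrow)
  e-c-1 → 1
  4-0 → 4

0x41ef654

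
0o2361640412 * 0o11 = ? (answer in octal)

0o26200244532

Multiply each base-8 digit by 9, carrying:
  2×9 = 18 → write 2 carry 2
  1×9+2 = 11 → write 3 carry 1
  4×9+1 = 37 → write 5 carry 4
  0×9+4 = 4 → write 4
  4×9 = 36 → write 4 carry 4
  6×9+4 = 58 → write 2 carry 7
  1×9+7 = 16 → write 0 carry 2
  6×9+2 = 56 → write 0 carry 7
  3×9+7 = 34 → write 2 carry 4
  2×9+4 = 22 → write 6 carry 2
  remaining carry: 2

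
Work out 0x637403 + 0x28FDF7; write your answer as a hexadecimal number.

Add column by column in base 16, right to left:
  3+7 = A
  0+F = F
  4+D = 1 carry 1
  7+F+1 = 7 carry 1
  3+8+1 = C
  6+2 = 8

0x8C71FA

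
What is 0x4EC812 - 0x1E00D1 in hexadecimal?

0x30C741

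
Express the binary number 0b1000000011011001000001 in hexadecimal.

0x203641

Group the bits into nibbles: 0010 0000 0011 0110 0100 0001 → 203641.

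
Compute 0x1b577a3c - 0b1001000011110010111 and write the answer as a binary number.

0b11011010100101111001010100101

0x1b577a3c = 0b11011010101110111101000111100 in binary.
Subtract column by column in base 2:
  0-1 → 1 (borrow)
  0-1-1 → 0 (borrow)
  1-1-1 → 1 (borrow)
  1-0-1 → 0
  1-1 → 0
  1-0 → 1
  0-0 → 0
  0-1 → 1 (borrow)
  0-1-1 → 0 (borrow)
  1-1-1 → 1 (borrow)
  0-1-1 → 0 (borrow)
  1-0-1 → 0
  1-0 → 1
  1-0 → 1
  1-0 → 1
  0-1 → 1 (borrow)
  1-0-1 → 0
  1-0 → 1
  1-1 → 0
  0-0 → 0
  1-0 → 1
  0-0 → 0
  1-0 → 1
  0-0 → 0
  1-0 → 1
  1-0 → 1
  0-0 → 0
  1-0 → 1
  1-0 → 1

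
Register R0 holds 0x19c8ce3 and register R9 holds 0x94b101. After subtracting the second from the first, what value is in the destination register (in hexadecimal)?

0x107dbe2

Subtract column by column in base 16:
  3-1 → 2
  e-0 → e
  c-1 → b
  8-b → d (borrow)
  c-4-1 → 7
  9-9 → 0
  1-0 → 1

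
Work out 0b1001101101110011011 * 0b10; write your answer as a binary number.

0b10011011011100110110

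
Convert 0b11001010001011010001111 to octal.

0o31213217

Group the bits in threes: 011 001 010 001 011 010 001 111 → 31213217.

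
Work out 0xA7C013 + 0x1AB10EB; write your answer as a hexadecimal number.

Add column by column in base 16, right to left:
  3+B = E
  1+E = F
  0+0 = 0
  C+1 = D
  7+B = 2 carry 1
  A+A+1 = 5 carry 1
  0+1+1 = 2

0x252D0FE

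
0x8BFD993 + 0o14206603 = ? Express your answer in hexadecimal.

0x8F0E716

0o14206603 = 0x310D83 in hexadecimal.
Add column by column in base 16, right to left:
  3+3 = 6
  9+8 = 1 carry 1
  9+D+1 = 7 carry 1
  D+0+1 = E
  F+1 = 0 carry 1
  B+3+1 = F
  8+0 = 8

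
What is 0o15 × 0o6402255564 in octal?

Multiply each base-8 digit by 13, carrying:
  4×13 = 52 → write 4 carry 6
  6×13+6 = 84 → write 4 carry 10
  5×13+10 = 75 → write 3 carry 9
  5×13+9 = 74 → write 2 carry 9
  5×13+9 = 74 → write 2 carry 9
  2×13+9 = 35 → write 3 carry 4
  2×13+4 = 30 → write 6 carry 3
  0×13+3 = 3 → write 3
  4×13 = 52 → write 4 carry 6
  6×13+6 = 84 → write 4 carry 10
  remaining carry: 12

0o124436322344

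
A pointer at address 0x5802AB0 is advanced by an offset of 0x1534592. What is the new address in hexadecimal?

0x6D37042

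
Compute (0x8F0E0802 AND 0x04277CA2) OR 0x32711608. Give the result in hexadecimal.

0x36771E0A

0x8F0E0802 AND 0x04277CA2 = 0x04060802.
Then OR with 0x32711608.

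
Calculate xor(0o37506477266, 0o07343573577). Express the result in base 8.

XOR each oct digit independently (no carries):
  3^0=3, 7^7=0, 5^3=6, 0^4=4, 6^3=5, 4^5=1, 7^7=0, 7^3=4, 2^5=7, 6^7=1, 6^7=1

0o30645104711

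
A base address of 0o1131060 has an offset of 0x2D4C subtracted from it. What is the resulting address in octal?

0o1102344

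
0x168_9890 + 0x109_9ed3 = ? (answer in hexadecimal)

Add column by column in base 16, right to left:
  0+3 = 3
  9+d = 6 carry 1
  8+e+1 = 7 carry 1
  9+9+1 = 3 carry 1
  8+9+1 = 2 carry 1
  6+0+1 = 7
  1+1 = 2

0x2723763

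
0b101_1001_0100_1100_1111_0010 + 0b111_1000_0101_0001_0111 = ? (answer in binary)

Add column by column in base 2, right to left:
  0+1 = 1
  1+1 = 0 carry 1
  0+1+1 = 0 carry 1
  0+0+1 = 1
  1+1 = 0 carry 1
  1+0+1 = 0 carry 1
  1+0+1 = 0 carry 1
  1+0+1 = 0 carry 1
  0+1+1 = 0 carry 1
  0+0+1 = 1
  1+1 = 0 carry 1
  1+0+1 = 0 carry 1
  0+0+1 = 1
  0+0 = 0
  1+0 = 1
  0+1 = 1
  1+1 = 0 carry 1
  0+1+1 = 0 carry 1
  0+1+1 = 0 carry 1
  1+0+1 = 0 carry 1
  1+0+1 = 0 carry 1
  0+0+1 = 1
  1+0 = 1

0b11000001101001000001001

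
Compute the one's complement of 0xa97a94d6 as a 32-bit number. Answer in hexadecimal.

Each hex digit d becomes f−d:
  a→5, 9→6, 7→8, a→5, 9→6, 4→b, d→2, 6→9

0x56856b29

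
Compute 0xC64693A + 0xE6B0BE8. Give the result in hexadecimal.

0x1ACF7522

Add column by column in base 16, right to left:
  A+8 = 2 carry 1
  3+E+1 = 2 carry 1
  9+B+1 = 5 carry 1
  6+0+1 = 7
  4+B = F
  6+6 = C
  C+E = A carry 1
  final carry 1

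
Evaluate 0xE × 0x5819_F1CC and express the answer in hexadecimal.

Multiply each base-16 digit by 14, carrying:
  C×14 = 168 → write 8 carry 10
  C×14+10 = 178 → write 2 carry 11
  1×14+11 = 25 → write 9 carry 1
  F×14+1 = 211 → write 3 carry 13
  9×14+13 = 139 → write B carry 8
  1×14+8 = 22 → write 6 carry 1
  8×14+1 = 113 → write 1 carry 7
  5×14+7 = 77 → write D carry 4
  remaining carry: 4

0x4D16B3928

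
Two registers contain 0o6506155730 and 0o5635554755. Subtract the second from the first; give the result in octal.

0o650400753

Subtract column by column in base 8:
  0-5 → 3 (borrow)
  3-5-1 → 5 (borrow)
  7-7-1 → 7 (borrow)
  5-4-1 → 0
  5-5 → 0
  1-5 → 4 (borrow)
  6-5-1 → 0
  0-3 → 5 (borrow)
  5-6-1 → 6 (borrow)
  6-5-1 → 0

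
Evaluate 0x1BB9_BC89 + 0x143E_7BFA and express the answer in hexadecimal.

Add column by column in base 16, right to left:
  9+A = 3 carry 1
  8+F+1 = 8 carry 1
  C+B+1 = 8 carry 1
  B+7+1 = 3 carry 1
  9+E+1 = 8 carry 1
  B+3+1 = F
  B+4 = F
  1+1 = 2

0x2FF83883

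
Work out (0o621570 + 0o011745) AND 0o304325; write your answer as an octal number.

0o200125

Add column by column in base 8, right to left:
  0+5 = 5
  7+4 = 3 carry 1
  5+7+1 = 5 carry 1
  1+1+1 = 3
  2+1 = 3
  6+0 = 6
Sum = 0o633535; now AND with 0o304325:
  6&3=2, 3&0=0, 3&4=0, 5&3=1, 3&2=2, 5&5=5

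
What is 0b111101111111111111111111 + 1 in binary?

0b111110000000000000000000

The trailing 19 digits are 1 (max in base 2), so adding 1 cascades: they roll to 0 and the next digit up increments.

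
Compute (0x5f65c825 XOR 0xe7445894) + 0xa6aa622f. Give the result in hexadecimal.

0x15ecbf2e0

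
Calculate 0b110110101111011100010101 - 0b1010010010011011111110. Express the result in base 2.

Subtract column by column in base 2:
  1-0 → 1
  0-1 → 1 (borrow)
  1-1-1 → 1 (borrow)
  0-1-1 → 0 (borrow)
  1-1-1 → 1 (borrow)
  0-1-1 → 0 (borrow)
  0-1-1 → 0 (borrow)
  0-1-1 → 0 (borrow)
  1-0-1 → 0
  1-1 → 0
  1-1 → 0
  0-0 → 0
  1-0 → 1
  1-1 → 0
  1-0 → 1
  1-0 → 1
  0-1 → 1 (borrow)
  1-0-1 → 0
  0-0 → 0
  1-1 → 0
  1-0 → 1
  0-1 → 1 (borrow)
  1-0-1 → 0
  1-0 → 1

0b101100011101000000010111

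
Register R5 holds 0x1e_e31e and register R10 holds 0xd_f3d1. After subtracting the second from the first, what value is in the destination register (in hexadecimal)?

Subtract column by column in base 16:
  e-1 → d
  1-d → 4 (borrow)
  3-3-1 → f (borrow)
  e-f-1 → e (borrow)
  e-d-1 → 0
  1-0 → 1

0x10ef4d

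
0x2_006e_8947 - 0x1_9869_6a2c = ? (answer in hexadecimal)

0x68051f1b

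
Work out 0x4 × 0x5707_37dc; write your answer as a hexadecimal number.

Multiply each base-16 digit by 4, carrying:
  c×4 = 48 → write 0 carry 3
  d×4+3 = 55 → write 7 carry 3
  7×4+3 = 31 → write f carry 1
  3×4+1 = 13 → write d
  7×4 = 28 → write c carry 1
  0×4+1 = 1 → write 1
  7×4 = 28 → write c carry 1
  5×4+1 = 21 → write 5 carry 1
  remaining carry: 1

0x15c1cdf70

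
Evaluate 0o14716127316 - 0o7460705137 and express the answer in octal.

0o5235222157

Subtract column by column in base 8:
  6-7 → 7 (borrow)
  1-3-1 → 5 (borrow)
  3-1-1 → 1
  7-5 → 2
  2-0 → 2
  1-7 → 2 (borrow)
  6-0-1 → 5
  1-6 → 3 (borrow)
  7-4-1 → 2
  4-7 → 5 (borrow)
  1-0-1 → 0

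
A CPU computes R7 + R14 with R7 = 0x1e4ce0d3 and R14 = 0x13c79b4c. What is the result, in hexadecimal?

Add column by column in base 16, right to left:
  3+c = f
  d+4 = 1 carry 1
  0+b+1 = c
  e+9 = 7 carry 1
  c+7+1 = 4 carry 1
  4+c+1 = 1 carry 1
  e+3+1 = 2 carry 1
  1+1+1 = 3

0x32147c1f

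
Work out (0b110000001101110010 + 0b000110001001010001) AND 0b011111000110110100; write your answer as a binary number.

Add column by column in base 2, right to left:
  0+1 = 1
  1+0 = 1
  0+0 = 0
  0+0 = 0
  1+1 = 0 carry 1
  1+0+1 = 0 carry 1
  1+1+1 = 1 carry 1
  0+0+1 = 1
  1+0 = 1
  1+1 = 0 carry 1
  0+0+1 = 1
  0+0 = 0
  0+0 = 0
  0+1 = 1
  0+1 = 1
  0+0 = 0
  1+0 = 1
  1+0 = 1
Sum = 0b110110010111000011; now AND with 0b011111000110110100:
  110110010111000011
& 011111000110110100
= 010110000110000000

0b10110000110000000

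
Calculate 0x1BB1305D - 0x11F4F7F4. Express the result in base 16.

0x9BC3869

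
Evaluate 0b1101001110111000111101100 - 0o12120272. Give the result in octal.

0o137550462

0b1101001110111000111101100 = 0o151670754 in octal.
Subtract column by column in base 8:
  4-2 → 2
  5-7 → 6 (borrow)
  7-2-1 → 4
  0-0 → 0
  7-2 → 5
  6-1 → 5
  1-2 → 7 (borrow)
  5-1-1 → 3
  1-0 → 1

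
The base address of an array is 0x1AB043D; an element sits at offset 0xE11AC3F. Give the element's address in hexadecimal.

0xFBCB07C

Add column by column in base 16, right to left:
  D+F = C carry 1
  3+3+1 = 7
  4+C = 0 carry 1
  0+A+1 = B
  B+1 = C
  A+1 = B
  1+E = F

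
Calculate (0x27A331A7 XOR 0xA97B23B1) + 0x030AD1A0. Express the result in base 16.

0x91E2E3B6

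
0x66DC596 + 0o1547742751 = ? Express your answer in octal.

0o2403305577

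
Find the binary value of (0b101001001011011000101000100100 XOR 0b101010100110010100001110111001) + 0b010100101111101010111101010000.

0b11000011100110111100011101101

First 0b101001001011011000101000100100 XOR 0b101010100110010100001110111001 = 0b000011101101001100100110011101.
Add column by column in base 2, right to left:
  1+0 = 1
  0+0 = 0
  1+0 = 1
  1+0 = 1
  1+1 = 0 carry 1
  0+0+1 = 1
  0+1 = 1
  1+0 = 1
  1+1 = 0 carry 1
  0+1+1 = 0 carry 1
  0+1+1 = 0 carry 1
  1+1+1 = 1 carry 1
  0+0+1 = 1
  0+1 = 1
  1+0 = 1
  1+1 = 0 carry 1
  0+0+1 = 1
  0+1 = 1
  1+1 = 0 carry 1
  0+1+1 = 0 carry 1
  1+1+1 = 1 carry 1
  1+1+1 = 1 carry 1
  0+0+1 = 1
  1+1 = 0 carry 1
  1+0+1 = 0 carry 1
  1+0+1 = 0 carry 1
  0+1+1 = 0 carry 1
  0+0+1 = 1
  0+1 = 1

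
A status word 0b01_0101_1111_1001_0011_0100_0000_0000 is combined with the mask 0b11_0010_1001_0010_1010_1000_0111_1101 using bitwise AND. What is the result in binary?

0b010000100100000010000000000000

AND bit by bit (1 only where both bits are 1):
  010101111110010011010000000000
& 110010100100101010100001111101
= 010000100100000010000000000000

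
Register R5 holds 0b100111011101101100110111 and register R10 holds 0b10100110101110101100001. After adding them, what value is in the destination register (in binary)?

Add column by column in base 2, right to left:
  1+1 = 0 carry 1
  1+0+1 = 0 carry 1
  1+0+1 = 0 carry 1
  0+0+1 = 1
  1+0 = 1
  1+1 = 0 carry 1
  0+1+1 = 0 carry 1
  0+0+1 = 1
  1+1 = 0 carry 1
  1+0+1 = 0 carry 1
  0+1+1 = 0 carry 1
  1+1+1 = 1 carry 1
  1+1+1 = 1 carry 1
  0+0+1 = 1
  1+1 = 0 carry 1
  1+0+1 = 0 carry 1
  1+1+1 = 1 carry 1
  0+1+1 = 0 carry 1
  1+0+1 = 0 carry 1
  1+0+1 = 0 carry 1
  1+1+1 = 1 carry 1
  0+0+1 = 1
  0+1 = 1
  1+0 = 1

0b111100010011100010011000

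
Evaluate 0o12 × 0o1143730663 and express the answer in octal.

0o13747170376

Multiply each base-8 digit by 10, carrying:
  3×10 = 30 → write 6 carry 3
  6×10+3 = 63 → write 7 carry 7
  6×10+7 = 67 → write 3 carry 8
  0×10+8 = 8 → write 0 carry 1
  3×10+1 = 31 → write 7 carry 3
  7×10+3 = 73 → write 1 carry 9
  3×10+9 = 39 → write 7 carry 4
  4×10+4 = 44 → write 4 carry 5
  1×10+5 = 15 → write 7 carry 1
  1×10+1 = 11 → write 3 carry 1
  remaining carry: 1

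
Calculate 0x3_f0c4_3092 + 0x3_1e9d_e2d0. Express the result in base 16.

0x70f621362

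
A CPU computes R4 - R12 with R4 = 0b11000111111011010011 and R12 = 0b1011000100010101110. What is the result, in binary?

0b1101111011000100101

Subtract column by column in base 2:
  1-0 → 1
  1-1 → 0
  0-1 → 1 (borrow)
  0-1-1 → 0 (borrow)
  1-0-1 → 0
  0-1 → 1 (borrow)
  1-0-1 → 0
  1-1 → 0
  0-0 → 0
  1-0 → 1
  1-0 → 1
  1-1 → 0
  1-0 → 1
  1-0 → 1
  1-0 → 1
  0-1 → 1 (borrow)
  0-1-1 → 0 (borrow)
  0-0-1 → 1 (borrow)
  1-1-1 → 1 (borrow)
  1-0-1 → 0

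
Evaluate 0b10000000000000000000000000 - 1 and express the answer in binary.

0b1111111111111111111111111

The trailing 25 digits are 0, so subtracting 1 borrows through: they become 1 and the next digit up decrements.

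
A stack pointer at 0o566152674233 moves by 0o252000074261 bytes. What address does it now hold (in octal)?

0o1040152770514

Add column by column in base 8, right to left:
  3+1 = 4
  3+6 = 1 carry 1
  2+2+1 = 5
  4+4 = 0 carry 1
  7+7+1 = 7 carry 1
  6+0+1 = 7
  2+0 = 2
  5+0 = 5
  1+0 = 1
  6+2 = 0 carry 1
  6+5+1 = 4 carry 1
  5+2+1 = 0 carry 1
  final carry 1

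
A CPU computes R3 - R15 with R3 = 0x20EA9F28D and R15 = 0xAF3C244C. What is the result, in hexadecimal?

0x15F6DCE41

Subtract column by column in base 16:
  D-C → 1
  8-4 → 4
  2-4 → E (borrow)
  F-2-1 → C
  9-C → D (borrow)
  A-3-1 → 6
  E-F → F (borrow)
  0-A-1 → 5 (borrow)
  2-0-1 → 1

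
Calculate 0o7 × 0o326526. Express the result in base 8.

0o2736532

Multiply each base-8 digit by 7, carrying:
  6×7 = 42 → write 2 carry 5
  2×7+5 = 19 → write 3 carry 2
  5×7+2 = 37 → write 5 carry 4
  6×7+4 = 46 → write 6 carry 5
  2×7+5 = 19 → write 3 carry 2
  3×7+2 = 23 → write 7 carry 2
  remaining carry: 2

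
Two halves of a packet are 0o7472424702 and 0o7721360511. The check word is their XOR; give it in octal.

0o0353744213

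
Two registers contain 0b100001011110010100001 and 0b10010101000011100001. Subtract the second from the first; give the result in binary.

0b1110110101111000000

Subtract column by column in base 2:
  1-1 → 0
  0-0 → 0
  0-0 → 0
  0-0 → 0
  0-0 → 0
  1-1 → 0
  0-1 → 1 (borrow)
  1-1-1 → 1 (borrow)
  0-0-1 → 1 (borrow)
  0-0-1 → 1 (borrow)
  1-0-1 → 0
  1-0 → 1
  1-1 → 0
  1-0 → 1
  0-1 → 1 (borrow)
  1-0-1 → 0
  0-1 → 1 (borrow)
  0-0-1 → 1 (borrow)
  0-0-1 → 1 (borrow)
  0-1-1 → 0 (borrow)
  1-0-1 → 0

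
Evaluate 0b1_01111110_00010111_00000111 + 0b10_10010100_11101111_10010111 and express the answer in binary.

Add column by column in base 2, right to left:
  1+1 = 0 carry 1
  1+1+1 = 1 carry 1
  1+1+1 = 1 carry 1
  0+0+1 = 1
  0+1 = 1
  0+0 = 0
  0+0 = 0
  0+1 = 1
  1+1 = 0 carry 1
  1+1+1 = 1 carry 1
  1+1+1 = 1 carry 1
  0+1+1 = 0 carry 1
  1+0+1 = 0 carry 1
  0+1+1 = 0 carry 1
  0+1+1 = 0 carry 1
  0+1+1 = 0 carry 1
  0+0+1 = 1
  1+0 = 1
  1+1 = 0 carry 1
  1+0+1 = 0 carry 1
  1+1+1 = 1 carry 1
  1+0+1 = 0 carry 1
  1+0+1 = 0 carry 1
  0+1+1 = 0 carry 1
  1+0+1 = 0 carry 1
  0+1+1 = 0 carry 1
  final carry 1

0b100000100110000011010011110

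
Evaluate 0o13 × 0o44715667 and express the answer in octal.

0o625730335

Multiply each base-8 digit by 11, carrying:
  7×11 = 77 → write 5 carry 9
  6×11+9 = 75 → write 3 carry 9
  6×11+9 = 75 → write 3 carry 9
  5×11+9 = 64 → write 0 carry 8
  1×11+8 = 19 → write 3 carry 2
  7×11+2 = 79 → write 7 carry 9
  4×11+9 = 53 → write 5 carry 6
  4×11+6 = 50 → write 2 carry 6
  remaining carry: 6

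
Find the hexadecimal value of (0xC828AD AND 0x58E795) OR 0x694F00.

0xC828AD AND 0x58E795 = 0x482085.
Then OR with 0x694F00.

0x696F85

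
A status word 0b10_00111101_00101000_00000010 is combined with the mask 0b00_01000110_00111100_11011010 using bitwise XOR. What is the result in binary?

0b10011110110001010011011000

XOR bit by bit (1 where the bits differ):
  10001111010010100000000010
^ 00010001100011110011011010
= 10011110110001010011011000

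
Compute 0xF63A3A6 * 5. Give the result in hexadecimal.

Multiply each base-16 digit by 5, carrying:
  6×5 = 30 → write E carry 1
  A×5+1 = 51 → write 3 carry 3
  3×5+3 = 18 → write 2 carry 1
  A×5+1 = 51 → write 3 carry 3
  3×5+3 = 18 → write 2 carry 1
  6×5+1 = 31 → write F carry 1
  F×5+1 = 76 → write C carry 4
  remaining carry: 4

0x4CF2323E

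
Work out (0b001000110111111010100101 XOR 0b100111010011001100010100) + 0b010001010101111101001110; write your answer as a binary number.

0b1000000111010110011111111

First 0b001000110111111010100101 XOR 0b100111010011001100010100 = 0b101111100100110110110001.
Add column by column in base 2, right to left:
  1+0 = 1
  0+1 = 1
  0+1 = 1
  0+1 = 1
  1+0 = 1
  1+0 = 1
  0+1 = 1
  1+0 = 1
  1+1 = 0 carry 1
  0+1+1 = 0 carry 1
  1+1+1 = 1 carry 1
  1+1+1 = 1 carry 1
  0+1+1 = 0 carry 1
  0+0+1 = 1
  1+1 = 0 carry 1
  0+0+1 = 1
  0+1 = 1
  1+0 = 1
  1+1 = 0 carry 1
  1+0+1 = 0 carry 1
  1+0+1 = 0 carry 1
  1+0+1 = 0 carry 1
  0+1+1 = 0 carry 1
  1+0+1 = 0 carry 1
  final carry 1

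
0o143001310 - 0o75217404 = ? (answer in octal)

0o45561704

Subtract column by column in base 8:
  0-4 → 4 (borrow)
  1-0-1 → 0
  3-4 → 7 (borrow)
  1-7-1 → 1 (borrow)
  0-1-1 → 6 (borrow)
  0-2-1 → 5 (borrow)
  3-5-1 → 5 (borrow)
  4-7-1 → 4 (borrow)
  1-0-1 → 0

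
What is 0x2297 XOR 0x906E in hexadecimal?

0xB2F9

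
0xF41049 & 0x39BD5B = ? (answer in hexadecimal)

AND each hex digit independently (no carries):
  F&3=3, 4&9=0, 1&B=1, 0&D=0, 4&5=4, 9&B=9

0x301049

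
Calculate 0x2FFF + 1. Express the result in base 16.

0x3000

The trailing 3 digits are F (max in base 16), so adding 1 cascades: they roll to 0 and the next digit up increments.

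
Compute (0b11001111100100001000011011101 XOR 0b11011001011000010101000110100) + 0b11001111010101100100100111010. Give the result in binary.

First 0b11001111100100001000011011101 XOR 0b11011001011000010101000110100 = 0b00010110111100011101011101001.
Add column by column in base 2, right to left:
  1+0 = 1
  0+1 = 1
  0+0 = 0
  1+1 = 0 carry 1
  0+1+1 = 0 carry 1
  1+1+1 = 1 carry 1
  1+0+1 = 0 carry 1
  1+0+1 = 0 carry 1
  0+1+1 = 0 carry 1
  1+0+1 = 0 carry 1
  0+0+1 = 1
  1+1 = 0 carry 1
  1+0+1 = 0 carry 1
  1+0+1 = 0 carry 1
  0+1+1 = 0 carry 1
  0+1+1 = 0 carry 1
  0+0+1 = 1
  1+1 = 0 carry 1
  1+0+1 = 0 carry 1
  1+1+1 = 1 carry 1
  1+0+1 = 0 carry 1
  0+1+1 = 0 carry 1
  1+1+1 = 1 carry 1
  1+1+1 = 1 carry 1
  0+1+1 = 0 carry 1
  1+0+1 = 0 carry 1
  0+0+1 = 1
  0+1 = 1
  0+1 = 1

0b11100110010010000010000100011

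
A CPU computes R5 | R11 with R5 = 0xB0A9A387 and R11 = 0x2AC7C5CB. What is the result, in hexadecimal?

0xBAEFE7CF

OR each hex digit independently (no carries):
  B|2=B, 0|A=A, A|C=E, 9|7=F, A|C=E, 3|5=7, 8|C=C, 7|B=F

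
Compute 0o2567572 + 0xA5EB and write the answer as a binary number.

0o2567572 = 0b10101110111101111010 in binary.
0xA5EB = 0b1010010111101011 in binary.
Add column by column in base 2, right to left:
  0+1 = 1
  1+1 = 0 carry 1
  0+0+1 = 1
  1+1 = 0 carry 1
  1+0+1 = 0 carry 1
  1+1+1 = 1 carry 1
  1+1+1 = 1 carry 1
  0+1+1 = 0 carry 1
  1+1+1 = 1 carry 1
  1+0+1 = 0 carry 1
  1+1+1 = 1 carry 1
  1+0+1 = 0 carry 1
  0+0+1 = 1
  1+1 = 0 carry 1
  1+0+1 = 0 carry 1
  1+1+1 = 1 carry 1
  0+0+1 = 1
  1+0 = 1
  0+0 = 0
  1+0 = 1

0b10111001010101100101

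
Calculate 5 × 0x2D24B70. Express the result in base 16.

0xE1B7930

Multiply each base-16 digit by 5, carrying:
  0×5 = 0 → write 0
  7×5 = 35 → write 3 carry 2
  B×5+2 = 57 → write 9 carry 3
  4×5+3 = 23 → write 7 carry 1
  2×5+1 = 11 → write B
  D×5 = 65 → write 1 carry 4
  2×5+4 = 14 → write E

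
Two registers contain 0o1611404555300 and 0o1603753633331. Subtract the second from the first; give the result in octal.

Subtract column by column in base 8:
  0-1 → 7 (borrow)
  0-3-1 → 4 (borrow)
  3-3-1 → 7 (borrow)
  5-3-1 → 1
  5-3 → 2
  5-6 → 7 (borrow)
  4-3-1 → 0
  0-5 → 3 (borrow)
  4-7-1 → 4 (borrow)
  1-3-1 → 5 (borrow)
  1-0-1 → 0
  6-6 → 0
  1-1 → 0

0o5430721747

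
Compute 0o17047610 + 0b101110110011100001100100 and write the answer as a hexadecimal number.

0xF787EC

0o17047610 = 0x3C4F88 in hexadecimal.
0b101110110011100001100100 = 0xBB3864 in hexadecimal.
Add column by column in base 16, right to left:
  8+4 = C
  8+6 = E
  F+8 = 7 carry 1
  4+3+1 = 8
  C+B = 7 carry 1
  3+B+1 = F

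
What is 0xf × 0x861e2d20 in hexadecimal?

Multiply each base-16 digit by 15, carrying:
  0×15 = 0 → write 0
  2×15 = 30 → write e carry 1
  d×15+1 = 196 → write 4 carry 12
  2×15+12 = 42 → write a carry 2
  e×15+2 = 212 → write 4 carry 13
  1×15+13 = 28 → write c carry 1
  6×15+1 = 91 → write b carry 5
  8×15+5 = 125 → write d carry 7
  remaining carry: 7

0x7dbc4a4e0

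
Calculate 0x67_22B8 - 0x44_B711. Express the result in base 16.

Subtract column by column in base 16:
  8-1 → 7
  B-1 → A
  2-7 → B (borrow)
  2-B-1 → 6 (borrow)
  7-4-1 → 2
  6-4 → 2

0x226BA7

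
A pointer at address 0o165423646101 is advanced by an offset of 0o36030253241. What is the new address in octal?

Add column by column in base 8, right to left:
  1+1 = 2
  0+4 = 4
  1+2 = 3
  6+3 = 1 carry 1
  4+5+1 = 2 carry 1
  6+2+1 = 1 carry 1
  3+0+1 = 4
  2+3 = 5
  4+0 = 4
  5+6 = 3 carry 1
  6+3+1 = 2 carry 1
  1+0+1 = 2

0o223454121342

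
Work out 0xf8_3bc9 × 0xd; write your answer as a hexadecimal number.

0xc9b0935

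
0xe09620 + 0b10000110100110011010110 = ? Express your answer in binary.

0b1001000111110001011110110

0xe09620 = 0b111000001001011000100000 in binary.
Add column by column in base 2, right to left:
  0+0 = 0
  0+1 = 1
  0+1 = 1
  0+0 = 0
  0+1 = 1
  1+0 = 1
  0+1 = 1
  0+1 = 1
  0+0 = 0
  1+0 = 1
  1+1 = 0 carry 1
  0+1+1 = 0 carry 1
  1+0+1 = 0 carry 1
  0+0+1 = 1
  0+1 = 1
  1+0 = 1
  0+1 = 1
  0+1 = 1
  0+0 = 0
  0+0 = 0
  0+0 = 0
  1+0 = 1
  1+1 = 0 carry 1
  1+0+1 = 0 carry 1
  final carry 1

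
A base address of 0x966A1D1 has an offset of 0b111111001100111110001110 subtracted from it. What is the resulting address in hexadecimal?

0b111111001100111110001110 = 0xFCCF8E in hexadecimal.
Subtract column by column in base 16:
  1-E → 3 (borrow)
  D-8-1 → 4
  1-F → 2 (borrow)
  A-C-1 → D (borrow)
  6-C-1 → 9 (borrow)
  6-F-1 → 6 (borrow)
  9-0-1 → 8

0x869D243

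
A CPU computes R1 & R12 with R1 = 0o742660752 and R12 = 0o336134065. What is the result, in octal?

AND each oct digit independently (no carries):
  7&3=3, 4&3=0, 2&6=2, 6&1=0, 6&3=2, 0&4=0, 7&0=0, 5&6=4, 2&5=0

0o302020040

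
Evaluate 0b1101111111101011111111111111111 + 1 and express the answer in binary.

The trailing 17 digits are 1 (max in base 2), so adding 1 cascades: they roll to 0 and the next digit up increments.

0b1101111111101100000000000000000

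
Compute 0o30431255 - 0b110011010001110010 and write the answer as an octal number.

0b110011010001110010 = 0o632162 in octal.
Subtract column by column in base 8:
  5-2 → 3
  5-6 → 7 (borrow)
  2-1-1 → 0
  1-2 → 7 (borrow)
  3-3-1 → 7 (borrow)
  4-6-1 → 5 (borrow)
  0-0-1 → 7 (borrow)
  3-0-1 → 2

0o27577073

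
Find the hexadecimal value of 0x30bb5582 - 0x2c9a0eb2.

0x42146d0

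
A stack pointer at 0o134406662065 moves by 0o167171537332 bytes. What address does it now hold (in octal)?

0o323600421417

Add column by column in base 8, right to left:
  5+2 = 7
  6+3 = 1 carry 1
  0+3+1 = 4
  2+7 = 1 carry 1
  6+3+1 = 2 carry 1
  6+5+1 = 4 carry 1
  6+1+1 = 0 carry 1
  0+7+1 = 0 carry 1
  4+1+1 = 6
  4+7 = 3 carry 1
  3+6+1 = 2 carry 1
  1+1+1 = 3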